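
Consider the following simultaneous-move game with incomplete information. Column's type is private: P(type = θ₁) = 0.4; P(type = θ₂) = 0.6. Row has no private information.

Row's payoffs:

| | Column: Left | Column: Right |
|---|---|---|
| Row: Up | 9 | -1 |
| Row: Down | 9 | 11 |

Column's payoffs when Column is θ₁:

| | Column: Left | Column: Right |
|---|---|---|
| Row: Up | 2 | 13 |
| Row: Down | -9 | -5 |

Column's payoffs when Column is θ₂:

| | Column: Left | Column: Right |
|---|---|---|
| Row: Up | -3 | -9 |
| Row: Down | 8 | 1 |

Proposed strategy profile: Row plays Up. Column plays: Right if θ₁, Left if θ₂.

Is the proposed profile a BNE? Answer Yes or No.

Row plays Up: E[Up] = 0.4·(-1) + 0.6·(9) = 5; E[Down] = 9.8. Not best-responding. ✗
Column (type θ₁), facing Up: Left gives 2, Right gives 13. Proposed Right is best. ✓
Column (type θ₂), facing Up: Left gives -3, Right gives -9. Proposed Left is best. ✓

No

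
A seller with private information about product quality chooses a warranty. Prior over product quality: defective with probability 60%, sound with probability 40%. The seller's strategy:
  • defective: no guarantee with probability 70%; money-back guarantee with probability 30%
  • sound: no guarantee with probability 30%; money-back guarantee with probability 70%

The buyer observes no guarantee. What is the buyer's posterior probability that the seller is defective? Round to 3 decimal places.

Apply Bayes' rule using the sender's strategy as the likelihood.
P(no guarantee) = 0.6·0.7 + 0.4·0.3 = 0.54
P(defective | no guarantee) = (0.6·0.7) / 0.54 = 0.42 / 0.54 = 0.777778

0.778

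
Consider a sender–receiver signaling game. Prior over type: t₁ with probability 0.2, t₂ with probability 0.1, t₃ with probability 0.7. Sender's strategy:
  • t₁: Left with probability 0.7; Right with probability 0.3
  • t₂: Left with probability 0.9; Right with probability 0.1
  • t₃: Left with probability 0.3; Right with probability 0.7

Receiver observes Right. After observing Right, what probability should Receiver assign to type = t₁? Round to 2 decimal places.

Apply Bayes' rule using the sender's strategy as the likelihood.
P(Right) = 0.2·0.3 + 0.1·0.1 + 0.7·0.7 = 0.56
P(t₁ | Right) = (0.2·0.3) / 0.56 = 0.06 / 0.56 = 0.107143

0.11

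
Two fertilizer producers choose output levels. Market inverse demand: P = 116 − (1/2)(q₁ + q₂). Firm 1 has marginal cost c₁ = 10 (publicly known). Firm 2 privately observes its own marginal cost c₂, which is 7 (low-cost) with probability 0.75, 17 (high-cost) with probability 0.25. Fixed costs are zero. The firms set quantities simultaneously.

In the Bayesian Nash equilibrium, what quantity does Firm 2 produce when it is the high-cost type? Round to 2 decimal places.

Firm 2 with cost c maximizes (116 − (1/2)(q₁+q₂) − c)·q₂, giving q₂(c) = (116 − c − (1/2)q₁).
E[c₂] = 0.75·7 + 0.25·17 = 9.5
Firm 1's FOC against E[q₂] yields q₁ = (116 − 2·10 + E[c₂])/(3/2) = (116 − 20 + 9.5)/(3/2) = 70.3333.
q₂(high-cost) = (116 − 17 − (1/2)·70.3333) = 63.8333.

63.83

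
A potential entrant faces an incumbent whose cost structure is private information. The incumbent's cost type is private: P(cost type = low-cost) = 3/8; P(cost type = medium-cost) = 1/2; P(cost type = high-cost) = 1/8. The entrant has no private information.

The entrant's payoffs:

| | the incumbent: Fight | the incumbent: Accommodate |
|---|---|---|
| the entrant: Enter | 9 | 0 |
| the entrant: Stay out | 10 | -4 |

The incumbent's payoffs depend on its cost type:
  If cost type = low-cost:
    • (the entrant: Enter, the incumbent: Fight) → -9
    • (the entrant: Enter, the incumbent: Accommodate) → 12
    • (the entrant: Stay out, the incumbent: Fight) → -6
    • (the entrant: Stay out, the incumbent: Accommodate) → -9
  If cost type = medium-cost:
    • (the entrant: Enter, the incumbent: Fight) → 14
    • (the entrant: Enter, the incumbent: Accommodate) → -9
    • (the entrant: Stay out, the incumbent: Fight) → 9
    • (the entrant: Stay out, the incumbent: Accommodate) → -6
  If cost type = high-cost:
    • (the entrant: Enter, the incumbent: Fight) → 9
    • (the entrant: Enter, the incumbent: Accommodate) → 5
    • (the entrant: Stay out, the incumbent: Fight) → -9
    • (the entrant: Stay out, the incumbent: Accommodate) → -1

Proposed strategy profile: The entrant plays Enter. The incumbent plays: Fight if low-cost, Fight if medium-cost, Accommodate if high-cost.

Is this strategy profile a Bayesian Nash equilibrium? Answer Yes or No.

No

The entrant plays Enter: E[Enter] = 3/8·(9) + 1/2·(9) + 1/8·(0) = 63/8; E[Stay out] = 33/4. Not best-responding. ✗
The incumbent (cost type low-cost), facing Enter: Fight gives -9, Accommodate gives 12. Proposed Fight is not best — profitable deviation exists. ✗
The incumbent (cost type medium-cost), facing Enter: Fight gives 14, Accommodate gives -9. Proposed Fight is best. ✓
The incumbent (cost type high-cost), facing Enter: Fight gives 9, Accommodate gives 5. Proposed Accommodate is not best — profitable deviation exists. ✗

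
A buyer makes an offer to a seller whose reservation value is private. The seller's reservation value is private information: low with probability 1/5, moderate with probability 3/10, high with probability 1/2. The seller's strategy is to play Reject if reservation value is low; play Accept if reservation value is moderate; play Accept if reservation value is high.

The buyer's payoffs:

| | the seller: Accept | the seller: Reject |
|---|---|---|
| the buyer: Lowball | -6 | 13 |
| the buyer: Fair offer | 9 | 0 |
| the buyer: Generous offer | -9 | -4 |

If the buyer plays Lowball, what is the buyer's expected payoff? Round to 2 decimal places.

E[Lowball] = 1/5·13 + 3/10·(-6) + 1/2·(-6) = 13/5 + (-9/5) + (-3) = -11/5

-2.20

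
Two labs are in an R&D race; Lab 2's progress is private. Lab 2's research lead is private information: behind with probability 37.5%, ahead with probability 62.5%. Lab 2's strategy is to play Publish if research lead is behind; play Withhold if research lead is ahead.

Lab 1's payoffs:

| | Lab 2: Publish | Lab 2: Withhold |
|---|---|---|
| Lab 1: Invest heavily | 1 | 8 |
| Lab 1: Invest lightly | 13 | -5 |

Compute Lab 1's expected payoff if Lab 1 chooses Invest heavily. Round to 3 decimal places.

Take the expectation over Lab 2's research lead, weighting each type's action by its prior probability.
E[Invest heavily] = 0.375·1 + 0.625·8 = 0.375 + 5 = 5.375

5.375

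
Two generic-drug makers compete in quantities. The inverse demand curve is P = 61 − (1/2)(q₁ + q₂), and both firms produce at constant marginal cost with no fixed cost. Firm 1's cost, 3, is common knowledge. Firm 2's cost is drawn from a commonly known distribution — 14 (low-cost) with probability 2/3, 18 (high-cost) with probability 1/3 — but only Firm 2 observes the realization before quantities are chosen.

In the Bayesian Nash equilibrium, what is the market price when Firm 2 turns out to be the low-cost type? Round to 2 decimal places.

Type-c best response for Firm 2: q₂(c) = (61 − c) − q₁/2.
Firm 1 maximizes expected profit; its first-order condition is 61 − q₁ − (1/2)E[q₂] − 3 = 0.
Substituting E[q₂] and solving: E[c₂] = 15.3333, so q₁ = (61 − 2·3 + 15.3333)/(3/2) = 46.8889.
q₂(low-cost) = 23.5556, so P = 61 − (1/2)·(46.8889 + 23.5556) = 25.7778.

25.78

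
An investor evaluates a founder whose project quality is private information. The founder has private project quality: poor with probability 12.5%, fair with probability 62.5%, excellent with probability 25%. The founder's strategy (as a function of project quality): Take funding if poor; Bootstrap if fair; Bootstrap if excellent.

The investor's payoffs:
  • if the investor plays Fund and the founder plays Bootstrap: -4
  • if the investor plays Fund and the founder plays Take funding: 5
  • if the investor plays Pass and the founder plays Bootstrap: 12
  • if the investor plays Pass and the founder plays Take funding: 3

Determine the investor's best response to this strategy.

Pass

Compute the investor's expected payoff for each action, taking the expectation over the founder's type.
E[Fund] = 0.125·(5) + 0.625·(-4) + 0.25·(-4) = -2.875
E[Pass] = 0.125·(3) + 0.625·(12) + 0.25·(12) = 10.875
Best response: Pass (10.875 is the largest).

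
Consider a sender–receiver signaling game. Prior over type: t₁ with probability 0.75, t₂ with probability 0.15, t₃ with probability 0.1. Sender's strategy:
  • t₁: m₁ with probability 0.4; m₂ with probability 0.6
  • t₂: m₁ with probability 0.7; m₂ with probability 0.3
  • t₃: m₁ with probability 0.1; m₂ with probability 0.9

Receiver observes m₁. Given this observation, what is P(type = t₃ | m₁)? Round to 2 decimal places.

0.02

P(m₁) = 0.75·0.4 + 0.15·0.7 + 0.1·0.1 = 0.415
P(t₃ | m₁) = (0.1·0.1) / 0.415 = 0.01 / 0.415 = 0.0240964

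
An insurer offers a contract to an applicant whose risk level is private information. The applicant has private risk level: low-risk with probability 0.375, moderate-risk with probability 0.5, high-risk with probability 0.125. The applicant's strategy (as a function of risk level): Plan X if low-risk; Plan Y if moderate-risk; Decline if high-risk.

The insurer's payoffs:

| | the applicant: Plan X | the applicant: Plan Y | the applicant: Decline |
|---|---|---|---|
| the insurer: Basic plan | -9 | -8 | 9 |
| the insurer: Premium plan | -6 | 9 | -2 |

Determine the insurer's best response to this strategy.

E[Basic plan] = 0.375·(-9) + 0.5·(-8) + 0.125·(9) = -6.25
E[Premium plan] = 0.375·(-6) + 0.5·(9) + 0.125·(-2) = 2
Best response: Premium plan (2 is the largest).

Premium plan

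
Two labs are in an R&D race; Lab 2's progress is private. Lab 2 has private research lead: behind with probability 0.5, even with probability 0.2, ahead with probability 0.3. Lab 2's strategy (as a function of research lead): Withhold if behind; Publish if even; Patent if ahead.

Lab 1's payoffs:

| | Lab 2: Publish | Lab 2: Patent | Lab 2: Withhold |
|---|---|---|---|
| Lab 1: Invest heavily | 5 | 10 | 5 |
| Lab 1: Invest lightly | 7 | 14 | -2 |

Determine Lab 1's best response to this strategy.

Compute Lab 1's expected payoff for each action, taking the expectation over Lab 2's type.
E[Invest heavily] = 0.5·(5) + 0.2·(5) + 0.3·(10) = 6.5
E[Invest lightly] = 0.5·(-2) + 0.2·(7) + 0.3·(14) = 4.6
Best response: Invest heavily (6.5 is the largest).

Invest heavily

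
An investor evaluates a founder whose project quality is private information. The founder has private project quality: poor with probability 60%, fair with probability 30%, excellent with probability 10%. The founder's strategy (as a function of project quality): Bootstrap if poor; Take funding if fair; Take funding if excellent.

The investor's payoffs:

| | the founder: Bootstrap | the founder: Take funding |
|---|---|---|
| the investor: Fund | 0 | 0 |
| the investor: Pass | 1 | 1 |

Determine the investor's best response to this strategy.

Pass

E[Fund] = 0.6·(0) + 0.3·(0) + 0.1·(0) = 0
E[Pass] = 0.6·(1) + 0.3·(1) + 0.1·(1) = 1
Best response: Pass (1 is the largest).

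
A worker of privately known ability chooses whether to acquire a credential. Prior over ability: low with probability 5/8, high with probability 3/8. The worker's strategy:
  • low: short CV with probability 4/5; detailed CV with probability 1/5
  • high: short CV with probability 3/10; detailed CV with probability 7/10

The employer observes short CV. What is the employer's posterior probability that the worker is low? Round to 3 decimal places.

0.816

P(short CV) = (5/8)·(4/5) + (3/8)·(3/10) = 49/80
P(low | short CV) = ((5/8)·(4/5)) / (49/80) = (1/2) / (49/80) = 40/49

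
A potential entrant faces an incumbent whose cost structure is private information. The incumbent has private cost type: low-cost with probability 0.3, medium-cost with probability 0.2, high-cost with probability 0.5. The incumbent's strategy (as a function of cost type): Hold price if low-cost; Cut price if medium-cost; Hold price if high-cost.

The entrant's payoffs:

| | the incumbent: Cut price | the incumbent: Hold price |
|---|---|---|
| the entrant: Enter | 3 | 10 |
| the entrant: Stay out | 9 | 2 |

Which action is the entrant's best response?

Enter

Compute the entrant's expected payoff for each action, taking the expectation over the incumbent's type.
E[Enter] = 0.3·(10) + 0.2·(3) + 0.5·(10) = 8.6
E[Stay out] = 0.3·(2) + 0.2·(9) + 0.5·(2) = 3.4
Best response: Enter (8.6 is the largest).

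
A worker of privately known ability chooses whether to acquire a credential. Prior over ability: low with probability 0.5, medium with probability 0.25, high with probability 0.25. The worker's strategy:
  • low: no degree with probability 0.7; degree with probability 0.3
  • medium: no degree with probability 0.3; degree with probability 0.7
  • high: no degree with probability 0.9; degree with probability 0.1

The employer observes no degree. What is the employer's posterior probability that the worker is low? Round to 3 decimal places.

0.538

P(no degree) = 0.5·0.7 + 0.25·0.3 + 0.25·0.9 = 0.65
P(low | no degree) = (0.5·0.7) / 0.65 = 0.35 / 0.65 = 0.538462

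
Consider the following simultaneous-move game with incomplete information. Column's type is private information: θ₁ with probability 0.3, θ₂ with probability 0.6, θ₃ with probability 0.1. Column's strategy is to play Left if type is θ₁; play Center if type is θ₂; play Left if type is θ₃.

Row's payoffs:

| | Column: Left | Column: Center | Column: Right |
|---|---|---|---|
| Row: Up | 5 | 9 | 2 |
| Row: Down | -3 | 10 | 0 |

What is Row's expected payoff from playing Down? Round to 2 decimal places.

E[Down] = 0.3·(-3) + 0.6·10 + 0.1·(-3) = (-0.9) + 6 + (-0.3) = 4.8

4.80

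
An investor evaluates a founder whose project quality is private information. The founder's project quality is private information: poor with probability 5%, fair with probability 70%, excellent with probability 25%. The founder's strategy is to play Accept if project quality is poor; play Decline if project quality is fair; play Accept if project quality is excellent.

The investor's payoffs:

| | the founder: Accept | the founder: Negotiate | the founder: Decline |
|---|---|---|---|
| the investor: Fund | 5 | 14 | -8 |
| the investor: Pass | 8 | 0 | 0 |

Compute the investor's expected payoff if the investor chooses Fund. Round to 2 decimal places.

E[Fund] = 0.05·5 + 0.7·(-8) + 0.25·5 = 0.25 + (-5.6) + 1.25 = -4.1

-4.10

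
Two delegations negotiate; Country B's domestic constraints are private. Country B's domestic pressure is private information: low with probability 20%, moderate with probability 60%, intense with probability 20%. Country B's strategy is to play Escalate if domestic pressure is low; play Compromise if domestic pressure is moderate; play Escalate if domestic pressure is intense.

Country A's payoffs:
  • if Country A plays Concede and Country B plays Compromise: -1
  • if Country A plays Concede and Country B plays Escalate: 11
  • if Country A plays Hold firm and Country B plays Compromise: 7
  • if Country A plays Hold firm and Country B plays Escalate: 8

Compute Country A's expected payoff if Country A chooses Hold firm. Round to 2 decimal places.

E[Hold firm] = 0.2·8 + 0.6·7 + 0.2·8 = 1.6 + 4.2 + 1.6 = 7.4

7.40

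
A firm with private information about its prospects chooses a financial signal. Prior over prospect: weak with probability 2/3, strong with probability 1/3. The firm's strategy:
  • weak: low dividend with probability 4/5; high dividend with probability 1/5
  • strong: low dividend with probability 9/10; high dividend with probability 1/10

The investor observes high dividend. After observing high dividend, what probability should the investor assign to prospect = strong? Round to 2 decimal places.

0.20

P(high dividend) = (2/3)·(1/5) + (1/3)·(1/10) = 1/6
P(strong | high dividend) = ((1/3)·(1/10)) / (1/6) = (1/30) / (1/6) = 1/5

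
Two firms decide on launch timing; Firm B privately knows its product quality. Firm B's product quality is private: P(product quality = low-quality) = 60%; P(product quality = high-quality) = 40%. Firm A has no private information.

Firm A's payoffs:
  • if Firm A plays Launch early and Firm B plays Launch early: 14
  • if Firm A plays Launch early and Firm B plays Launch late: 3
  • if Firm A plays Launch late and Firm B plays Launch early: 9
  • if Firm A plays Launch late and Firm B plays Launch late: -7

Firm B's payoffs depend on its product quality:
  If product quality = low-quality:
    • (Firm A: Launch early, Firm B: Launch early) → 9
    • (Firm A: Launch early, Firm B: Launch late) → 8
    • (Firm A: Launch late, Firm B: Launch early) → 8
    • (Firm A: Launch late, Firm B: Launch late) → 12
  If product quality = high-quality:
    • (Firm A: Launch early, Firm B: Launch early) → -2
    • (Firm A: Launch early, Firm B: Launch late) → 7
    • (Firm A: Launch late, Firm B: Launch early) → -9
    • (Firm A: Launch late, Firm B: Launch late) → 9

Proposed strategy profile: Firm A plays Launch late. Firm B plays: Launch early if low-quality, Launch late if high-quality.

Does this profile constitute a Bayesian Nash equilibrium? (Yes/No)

No

A profile is a BNE iff every type of every player is best-responding given beliefs about the other side.
Firm A plays Launch late: E[Launch late] = 0.6·(9) + 0.4·(-7) = 2.6; E[Launch early] = 9.6. Not best-responding. ✗
Firm B (product quality low-quality), facing Launch late: Launch early gives 8, Launch late gives 12. Proposed Launch early is not best — profitable deviation exists. ✗
Firm B (product quality high-quality), facing Launch late: Launch early gives -9, Launch late gives 9. Proposed Launch late is best. ✓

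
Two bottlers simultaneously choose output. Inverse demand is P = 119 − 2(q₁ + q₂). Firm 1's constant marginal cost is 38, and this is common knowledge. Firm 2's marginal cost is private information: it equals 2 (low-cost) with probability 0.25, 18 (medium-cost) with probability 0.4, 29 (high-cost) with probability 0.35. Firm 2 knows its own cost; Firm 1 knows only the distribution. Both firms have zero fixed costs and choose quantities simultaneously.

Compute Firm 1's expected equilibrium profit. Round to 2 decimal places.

205.71

Type-c best response for Firm 2: q₂(c) = (119 − c)/4 − q₁/2.
Firm 1 maximizes expected profit; its first-order condition is 119 − 4q₁ − 2E[q₂] − 38 = 0.
Substituting E[q₂] and solving: E[c₂] = 17.85, so q₁ = (119 − 2·38 + 17.85)/6 = 10.1417.
E[P] = 119 − 2·(q₁ + E[q₂]) = 58.2833; Firm 1's expected profit = (E[P] − 38)·q₁ = (58.2833 − 38)·10.1417 = 205.707.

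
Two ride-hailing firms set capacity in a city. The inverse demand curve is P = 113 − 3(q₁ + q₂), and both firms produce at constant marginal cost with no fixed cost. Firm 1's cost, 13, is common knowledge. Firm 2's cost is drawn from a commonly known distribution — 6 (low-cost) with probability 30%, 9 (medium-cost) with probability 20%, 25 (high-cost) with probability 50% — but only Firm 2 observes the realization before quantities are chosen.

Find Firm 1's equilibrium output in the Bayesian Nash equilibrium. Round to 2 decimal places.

Type-c best response for Firm 2: q₂(c) = (113 − c)/6 − q₁/2.
Firm 1 maximizes expected profit; its first-order condition is 113 − 6q₁ − 3E[q₂] − 13 = 0.
Substituting E[q₂] and solving: E[c₂] = 16.1, so q₁ = (113 − 2·13 + 16.1)/9 = 11.4556.

11.46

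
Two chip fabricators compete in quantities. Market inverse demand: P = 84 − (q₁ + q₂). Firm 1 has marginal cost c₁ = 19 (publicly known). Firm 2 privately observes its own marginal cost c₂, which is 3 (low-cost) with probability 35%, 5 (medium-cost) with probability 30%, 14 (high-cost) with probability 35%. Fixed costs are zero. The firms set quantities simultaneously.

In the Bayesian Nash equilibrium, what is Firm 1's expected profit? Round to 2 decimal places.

317.43

Firm 2 with cost c maximizes (84 − (q₁+q₂) − c)·q₂, giving q₂(c) = (84 − c − q₁)/2.
E[c₂] = 0.35·3 + 0.3·5 + 0.35·14 = 7.45
Firm 1's FOC against E[q₂] yields q₁ = (84 − 2·19 + E[c₂])/3 = (84 − 38 + 7.45)/3 = 17.8167.
E[P] = 84 − (q₁ + E[q₂]) = 36.8167; Firm 1's expected profit = (E[P] − 19)·q₁ = (36.8167 − 19)·17.8167 = 317.434.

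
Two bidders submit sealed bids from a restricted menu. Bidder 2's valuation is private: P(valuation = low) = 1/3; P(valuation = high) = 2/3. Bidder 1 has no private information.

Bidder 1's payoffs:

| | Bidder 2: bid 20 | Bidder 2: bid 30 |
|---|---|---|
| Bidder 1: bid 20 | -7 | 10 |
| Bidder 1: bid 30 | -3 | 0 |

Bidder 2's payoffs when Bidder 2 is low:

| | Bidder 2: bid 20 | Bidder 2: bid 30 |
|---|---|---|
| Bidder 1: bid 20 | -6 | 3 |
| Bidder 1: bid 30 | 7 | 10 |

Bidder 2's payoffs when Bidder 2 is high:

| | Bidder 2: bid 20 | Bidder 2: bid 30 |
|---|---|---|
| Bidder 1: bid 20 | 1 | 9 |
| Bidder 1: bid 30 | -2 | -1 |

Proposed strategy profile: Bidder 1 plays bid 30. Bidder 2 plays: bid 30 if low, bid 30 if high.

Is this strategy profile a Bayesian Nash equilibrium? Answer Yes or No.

No

A profile is a BNE iff every type of every player is best-responding given beliefs about the other side.
Bidder 1 plays bid 30: E[bid 30] = 1/3·(0) + 2/3·(0) = 0; E[bid 20] = 10. Not best-responding. ✗
Bidder 2 (valuation low), facing bid 30: bid 20 gives 7, bid 30 gives 10. Proposed bid 30 is best. ✓
Bidder 2 (valuation high), facing bid 30: bid 20 gives -2, bid 30 gives -1. Proposed bid 30 is best. ✓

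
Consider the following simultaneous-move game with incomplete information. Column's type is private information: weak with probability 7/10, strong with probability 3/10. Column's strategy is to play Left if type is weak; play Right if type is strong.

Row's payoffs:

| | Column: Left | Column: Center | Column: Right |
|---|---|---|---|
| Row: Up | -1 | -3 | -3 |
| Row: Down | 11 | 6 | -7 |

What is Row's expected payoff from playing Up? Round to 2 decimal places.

-1.60

E[Up] = 7/10·(-1) + 3/10·(-3) = (-7/10) + (-9/10) = -8/5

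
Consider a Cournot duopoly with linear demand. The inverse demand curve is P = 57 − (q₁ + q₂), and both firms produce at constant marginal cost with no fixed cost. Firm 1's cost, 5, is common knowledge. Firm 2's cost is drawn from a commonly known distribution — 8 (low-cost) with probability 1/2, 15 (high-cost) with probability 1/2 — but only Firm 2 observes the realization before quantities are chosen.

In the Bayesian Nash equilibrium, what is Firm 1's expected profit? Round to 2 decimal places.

Firm 2 with cost c maximizes (57 − (q₁+q₂) − c)·q₂, giving q₂(c) = (57 − c − q₁)/2.
E[c₂] = 1/2·8 + 1/2·15 = 11.5
Firm 1's FOC against E[q₂] yields q₁ = (57 − 2·5 + E[c₂])/3 = (57 − 10 + 11.5)/3 = 19.5.
E[P] = 57 − (q₁ + E[q₂]) = 24.5; Firm 1's expected profit = (E[P] − 5)·q₁ = (24.5 − 5)·19.5 = 380.25.

380.25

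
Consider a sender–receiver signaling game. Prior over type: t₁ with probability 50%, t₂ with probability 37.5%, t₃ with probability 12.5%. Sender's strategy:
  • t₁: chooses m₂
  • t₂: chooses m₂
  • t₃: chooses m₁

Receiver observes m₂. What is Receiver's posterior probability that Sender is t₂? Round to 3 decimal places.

0.429

P(m₂) = 0.5·1 + 0.375·1 + 0.125·0 = 0.875
P(t₂ | m₂) = (0.375·1) / 0.875 = 0.375 / 0.875 = 0.428571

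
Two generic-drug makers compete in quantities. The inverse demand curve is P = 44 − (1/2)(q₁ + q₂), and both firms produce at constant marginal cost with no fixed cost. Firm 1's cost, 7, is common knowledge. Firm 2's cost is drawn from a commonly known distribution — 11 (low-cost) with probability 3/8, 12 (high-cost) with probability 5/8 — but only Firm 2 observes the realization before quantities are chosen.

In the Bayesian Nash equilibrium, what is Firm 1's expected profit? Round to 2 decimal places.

Firm 2 with cost c maximizes (44 − (1/2)(q₁+q₂) − c)·q₂, giving q₂(c) = (44 − c − (1/2)q₁).
E[c₂] = 3/8·11 + 5/8·12 = 11.625
Firm 1's FOC against E[q₂] yields q₁ = (44 − 2·7 + E[c₂])/(3/2) = (44 − 14 + 11.625)/(3/2) = 27.75.
E[P] = 44 − (1/2)·(q₁ + E[q₂]) = 20.875; Firm 1's expected profit = (E[P] − 7)·q₁ = (20.875 − 7)·27.75 = 385.031.

385.03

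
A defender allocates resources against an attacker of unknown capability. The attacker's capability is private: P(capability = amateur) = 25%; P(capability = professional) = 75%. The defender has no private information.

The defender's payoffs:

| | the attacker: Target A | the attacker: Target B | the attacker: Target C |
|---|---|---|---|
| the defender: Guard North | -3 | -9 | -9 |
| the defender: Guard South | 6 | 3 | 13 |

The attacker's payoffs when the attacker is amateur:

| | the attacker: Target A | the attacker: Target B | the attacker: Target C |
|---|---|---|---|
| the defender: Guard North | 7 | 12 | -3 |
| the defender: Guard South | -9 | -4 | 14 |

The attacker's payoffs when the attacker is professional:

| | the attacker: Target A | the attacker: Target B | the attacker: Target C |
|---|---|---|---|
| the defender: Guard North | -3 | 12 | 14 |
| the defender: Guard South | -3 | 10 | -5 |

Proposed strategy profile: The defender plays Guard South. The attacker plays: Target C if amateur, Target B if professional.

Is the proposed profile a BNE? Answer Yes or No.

The defender plays Guard South: E[Guard South] = 0.25·(13) + 0.75·(3) = 5.5; E[Guard North] = -9. Best-responding. ✓
The attacker (capability amateur), facing Guard South: Target A gives -9, Target B gives -4, Target C gives 14. Proposed Target C is best. ✓
The attacker (capability professional), facing Guard South: Target A gives -3, Target B gives 10, Target C gives -5. Proposed Target B is best. ✓

Yes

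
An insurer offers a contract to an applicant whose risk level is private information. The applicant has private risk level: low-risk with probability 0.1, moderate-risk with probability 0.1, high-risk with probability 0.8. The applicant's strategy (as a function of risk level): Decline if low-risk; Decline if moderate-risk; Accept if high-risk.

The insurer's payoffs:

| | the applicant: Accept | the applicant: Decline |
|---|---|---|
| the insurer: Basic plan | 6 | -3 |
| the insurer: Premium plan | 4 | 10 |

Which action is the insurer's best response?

Premium plan

E[Basic plan] = 0.1·(-3) + 0.1·(-3) + 0.8·(6) = 4.2
E[Premium plan] = 0.1·(10) + 0.1·(10) + 0.8·(4) = 5.2
Best response: Premium plan (5.2 is the largest).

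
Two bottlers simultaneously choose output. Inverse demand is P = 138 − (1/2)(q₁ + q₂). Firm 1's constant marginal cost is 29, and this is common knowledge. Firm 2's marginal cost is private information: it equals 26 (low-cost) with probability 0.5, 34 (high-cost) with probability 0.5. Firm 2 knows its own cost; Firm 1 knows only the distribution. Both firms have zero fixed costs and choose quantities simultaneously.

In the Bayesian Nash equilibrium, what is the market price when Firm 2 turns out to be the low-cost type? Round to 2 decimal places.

Type-c best response for Firm 2: q₂(c) = (138 − c) − q₁/2.
Firm 1 maximizes expected profit; its first-order condition is 138 − q₁ − (1/2)E[q₂] − 29 = 0.
Substituting E[q₂] and solving: E[c₂] = 30, so q₁ = (138 − 2·29 + 30)/(3/2) = 73.3333.
q₂(low-cost) = 75.3333, so P = 138 − (1/2)·(73.3333 + 75.3333) = 63.6667.

63.67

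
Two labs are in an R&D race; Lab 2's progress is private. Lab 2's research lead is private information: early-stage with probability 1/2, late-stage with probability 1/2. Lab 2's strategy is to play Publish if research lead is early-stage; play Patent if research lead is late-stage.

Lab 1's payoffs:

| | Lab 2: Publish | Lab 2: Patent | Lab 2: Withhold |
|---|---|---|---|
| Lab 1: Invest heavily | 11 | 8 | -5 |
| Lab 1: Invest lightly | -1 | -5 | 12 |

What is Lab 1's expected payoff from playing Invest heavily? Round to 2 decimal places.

9.50

Take the expectation over Lab 2's research lead, weighting each type's action by its prior probability.
E[Invest heavily] = 1/2·11 + 1/2·8 = 11/2 + 4 = 19/2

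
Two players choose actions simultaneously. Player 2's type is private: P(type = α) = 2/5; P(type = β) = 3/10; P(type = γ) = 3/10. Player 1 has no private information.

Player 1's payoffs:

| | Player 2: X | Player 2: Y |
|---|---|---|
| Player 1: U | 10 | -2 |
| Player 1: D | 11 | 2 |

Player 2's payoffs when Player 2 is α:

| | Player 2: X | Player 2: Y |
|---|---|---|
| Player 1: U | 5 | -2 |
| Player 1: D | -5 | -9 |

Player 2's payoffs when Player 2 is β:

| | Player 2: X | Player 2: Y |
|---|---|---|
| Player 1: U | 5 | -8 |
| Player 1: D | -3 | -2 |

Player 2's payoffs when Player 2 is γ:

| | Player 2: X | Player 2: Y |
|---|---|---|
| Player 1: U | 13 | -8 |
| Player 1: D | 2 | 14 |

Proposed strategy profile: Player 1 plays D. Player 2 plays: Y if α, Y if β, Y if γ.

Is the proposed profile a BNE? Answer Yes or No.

No

A profile is a BNE iff every type of every player is best-responding given beliefs about the other side.
Player 1 plays D: E[D] = 2/5·(2) + 3/10·(2) + 3/10·(2) = 2; E[U] = -2. Best-responding. ✓
Player 2 (type α), facing D: X gives -5, Y gives -9. Proposed Y is not best — profitable deviation exists. ✗
Player 2 (type β), facing D: X gives -3, Y gives -2. Proposed Y is best. ✓
Player 2 (type γ), facing D: X gives 2, Y gives 14. Proposed Y is best. ✓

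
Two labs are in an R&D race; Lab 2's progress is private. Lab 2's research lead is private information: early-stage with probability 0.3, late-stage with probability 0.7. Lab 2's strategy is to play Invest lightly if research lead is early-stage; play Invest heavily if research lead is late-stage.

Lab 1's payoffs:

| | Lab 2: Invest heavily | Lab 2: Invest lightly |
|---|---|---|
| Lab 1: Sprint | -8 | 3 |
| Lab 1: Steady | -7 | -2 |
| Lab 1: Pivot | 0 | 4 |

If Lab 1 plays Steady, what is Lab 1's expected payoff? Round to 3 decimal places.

-5.500

Take the expectation over Lab 2's research lead, weighting each type's action by its prior probability.
E[Steady] = 0.3·(-2) + 0.7·(-7) = (-0.6) + (-4.9) = -5.5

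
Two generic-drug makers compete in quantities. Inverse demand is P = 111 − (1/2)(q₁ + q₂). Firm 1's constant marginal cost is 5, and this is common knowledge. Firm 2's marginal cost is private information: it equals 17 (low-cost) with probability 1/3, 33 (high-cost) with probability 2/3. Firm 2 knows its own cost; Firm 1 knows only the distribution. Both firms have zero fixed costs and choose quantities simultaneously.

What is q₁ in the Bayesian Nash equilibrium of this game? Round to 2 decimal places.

85.78

Firm 2 with cost c maximizes (111 − (1/2)(q₁+q₂) − c)·q₂, giving q₂(c) = (111 − c − (1/2)q₁).
E[c₂] = 1/3·17 + 2/3·33 = 27.6667
Firm 1's FOC against E[q₂] yields q₁ = (111 − 2·5 + E[c₂])/(3/2) = (111 − 10 + 27.6667)/(3/2) = 85.7778.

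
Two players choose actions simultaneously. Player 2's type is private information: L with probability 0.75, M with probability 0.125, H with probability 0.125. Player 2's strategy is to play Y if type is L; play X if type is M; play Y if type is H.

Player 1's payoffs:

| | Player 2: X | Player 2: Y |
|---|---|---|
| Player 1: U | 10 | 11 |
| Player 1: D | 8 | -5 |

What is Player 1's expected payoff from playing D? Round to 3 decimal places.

-3.375

E[D] = 0.75·(-5) + 0.125·8 + 0.125·(-5) = (-3.75) + 1 + (-0.625) = -3.375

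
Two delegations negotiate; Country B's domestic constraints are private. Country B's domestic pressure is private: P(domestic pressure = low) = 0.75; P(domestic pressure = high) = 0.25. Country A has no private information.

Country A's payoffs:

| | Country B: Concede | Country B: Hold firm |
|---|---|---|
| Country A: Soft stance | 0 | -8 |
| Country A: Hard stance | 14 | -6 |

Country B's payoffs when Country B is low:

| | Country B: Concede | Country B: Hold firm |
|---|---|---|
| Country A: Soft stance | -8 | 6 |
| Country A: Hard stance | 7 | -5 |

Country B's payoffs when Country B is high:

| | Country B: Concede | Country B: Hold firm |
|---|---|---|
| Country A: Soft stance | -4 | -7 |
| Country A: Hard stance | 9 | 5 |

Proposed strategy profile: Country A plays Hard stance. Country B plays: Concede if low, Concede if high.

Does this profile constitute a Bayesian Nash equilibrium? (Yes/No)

Yes

Country A plays Hard stance: E[Hard stance] = 0.75·(14) + 0.25·(14) = 14; E[Soft stance] = 0. Best-responding. ✓
Country B (domestic pressure low), facing Hard stance: Concede gives 7, Hold firm gives -5. Proposed Concede is best. ✓
Country B (domestic pressure high), facing Hard stance: Concede gives 9, Hold firm gives 5. Proposed Concede is best. ✓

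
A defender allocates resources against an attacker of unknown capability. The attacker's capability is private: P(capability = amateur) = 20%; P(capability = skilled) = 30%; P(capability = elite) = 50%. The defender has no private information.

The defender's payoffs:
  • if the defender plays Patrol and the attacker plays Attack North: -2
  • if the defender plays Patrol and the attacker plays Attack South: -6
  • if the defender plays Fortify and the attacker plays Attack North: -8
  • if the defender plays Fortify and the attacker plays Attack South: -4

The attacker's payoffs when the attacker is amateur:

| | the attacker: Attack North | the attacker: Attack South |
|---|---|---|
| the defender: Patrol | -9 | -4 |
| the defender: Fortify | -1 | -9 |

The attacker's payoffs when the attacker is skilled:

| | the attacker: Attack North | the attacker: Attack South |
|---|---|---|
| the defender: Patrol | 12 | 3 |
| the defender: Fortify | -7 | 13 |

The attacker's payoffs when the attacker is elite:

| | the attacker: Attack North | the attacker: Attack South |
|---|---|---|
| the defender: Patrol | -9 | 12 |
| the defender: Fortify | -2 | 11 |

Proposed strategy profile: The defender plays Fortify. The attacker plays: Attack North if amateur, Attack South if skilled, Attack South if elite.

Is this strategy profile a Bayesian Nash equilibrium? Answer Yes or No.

The defender plays Fortify: E[Fortify] = 0.2·(-8) + 0.3·(-4) + 0.5·(-4) = -4.8; E[Patrol] = -5.2. Best-responding. ✓
The attacker (capability amateur), facing Fortify: Attack North gives -1, Attack South gives -9. Proposed Attack North is best. ✓
The attacker (capability skilled), facing Fortify: Attack North gives -7, Attack South gives 13. Proposed Attack South is best. ✓
The attacker (capability elite), facing Fortify: Attack North gives -2, Attack South gives 11. Proposed Attack South is best. ✓

Yes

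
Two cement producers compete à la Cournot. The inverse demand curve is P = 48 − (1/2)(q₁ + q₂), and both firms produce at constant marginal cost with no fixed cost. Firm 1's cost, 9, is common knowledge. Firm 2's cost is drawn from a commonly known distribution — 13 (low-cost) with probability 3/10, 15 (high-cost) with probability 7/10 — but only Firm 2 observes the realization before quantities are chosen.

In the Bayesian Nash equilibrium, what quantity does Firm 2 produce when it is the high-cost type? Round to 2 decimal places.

18.20

Type-c best response for Firm 2: q₂(c) = (48 − c) − q₁/2.
Firm 1 maximizes expected profit; its first-order condition is 48 − q₁ − (1/2)E[q₂] − 9 = 0.
Substituting E[q₂] and solving: E[c₂] = 14.4, so q₁ = (48 − 2·9 + 14.4)/(3/2) = 29.6.
q₂(high-cost) = (48 − 15 − (1/2)·29.6) = 18.2.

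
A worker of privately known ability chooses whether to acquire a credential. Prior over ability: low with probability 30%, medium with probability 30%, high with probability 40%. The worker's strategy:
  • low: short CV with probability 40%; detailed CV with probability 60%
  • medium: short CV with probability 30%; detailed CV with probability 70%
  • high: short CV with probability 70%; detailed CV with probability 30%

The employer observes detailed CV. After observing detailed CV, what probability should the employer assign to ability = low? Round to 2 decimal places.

0.35

P(detailed CV) = 0.3·0.6 + 0.3·0.7 + 0.4·0.3 = 0.51
P(low | detailed CV) = (0.3·0.6) / 0.51 = 0.18 / 0.51 = 0.352941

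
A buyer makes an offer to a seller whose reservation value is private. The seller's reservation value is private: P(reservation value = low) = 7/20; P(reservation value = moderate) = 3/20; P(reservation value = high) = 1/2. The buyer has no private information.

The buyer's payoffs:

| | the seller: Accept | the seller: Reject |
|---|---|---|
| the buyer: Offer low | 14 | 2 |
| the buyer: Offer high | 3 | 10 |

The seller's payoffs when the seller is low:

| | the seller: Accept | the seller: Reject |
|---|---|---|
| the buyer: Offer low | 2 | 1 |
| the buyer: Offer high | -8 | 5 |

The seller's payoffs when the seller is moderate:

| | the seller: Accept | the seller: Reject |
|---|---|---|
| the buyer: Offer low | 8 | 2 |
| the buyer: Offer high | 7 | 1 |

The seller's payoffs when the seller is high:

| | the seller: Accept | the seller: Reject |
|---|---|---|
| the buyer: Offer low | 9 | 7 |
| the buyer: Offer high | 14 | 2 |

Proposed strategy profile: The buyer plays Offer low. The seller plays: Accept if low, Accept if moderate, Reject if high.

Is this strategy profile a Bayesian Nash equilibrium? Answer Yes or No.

No

The buyer plays Offer low: E[Offer low] = 7/20·(14) + 3/20·(14) + 1/2·(2) = 8; E[Offer high] = 13/2. Best-responding. ✓
The seller (reservation value low), facing Offer low: Accept gives 2, Reject gives 1. Proposed Accept is best. ✓
The seller (reservation value moderate), facing Offer low: Accept gives 8, Reject gives 2. Proposed Accept is best. ✓
The seller (reservation value high), facing Offer low: Accept gives 9, Reject gives 7. Proposed Reject is not best — profitable deviation exists. ✗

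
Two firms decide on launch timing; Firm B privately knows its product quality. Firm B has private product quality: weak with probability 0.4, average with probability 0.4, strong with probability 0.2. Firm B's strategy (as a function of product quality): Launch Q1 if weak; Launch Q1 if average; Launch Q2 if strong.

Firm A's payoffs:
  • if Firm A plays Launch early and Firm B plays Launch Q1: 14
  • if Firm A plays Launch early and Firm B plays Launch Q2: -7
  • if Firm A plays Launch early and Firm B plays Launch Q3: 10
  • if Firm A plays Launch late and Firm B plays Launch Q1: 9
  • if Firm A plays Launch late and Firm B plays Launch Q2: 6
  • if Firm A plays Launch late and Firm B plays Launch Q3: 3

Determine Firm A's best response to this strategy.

Launch early

Compute Firm A's expected payoff for each action, taking the expectation over Firm B's type.
E[Launch early] = 0.4·(14) + 0.4·(14) + 0.2·(-7) = 9.8
E[Launch late] = 0.4·(9) + 0.4·(9) + 0.2·(6) = 8.4
Best response: Launch early (9.8 is the largest).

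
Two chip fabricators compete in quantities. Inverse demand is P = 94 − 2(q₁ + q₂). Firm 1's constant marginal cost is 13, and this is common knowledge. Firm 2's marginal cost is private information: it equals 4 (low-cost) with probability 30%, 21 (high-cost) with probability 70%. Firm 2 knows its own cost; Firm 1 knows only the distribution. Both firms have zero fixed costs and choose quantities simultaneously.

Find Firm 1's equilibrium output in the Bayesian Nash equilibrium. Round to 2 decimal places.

Type-c best response for Firm 2: q₂(c) = (94 − c)/4 − q₁/2.
Firm 1 maximizes expected profit; its first-order condition is 94 − 4q₁ − 2E[q₂] − 13 = 0.
Substituting E[q₂] and solving: E[c₂] = 15.9, so q₁ = (94 − 2·13 + 15.9)/6 = 13.9833.

13.98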